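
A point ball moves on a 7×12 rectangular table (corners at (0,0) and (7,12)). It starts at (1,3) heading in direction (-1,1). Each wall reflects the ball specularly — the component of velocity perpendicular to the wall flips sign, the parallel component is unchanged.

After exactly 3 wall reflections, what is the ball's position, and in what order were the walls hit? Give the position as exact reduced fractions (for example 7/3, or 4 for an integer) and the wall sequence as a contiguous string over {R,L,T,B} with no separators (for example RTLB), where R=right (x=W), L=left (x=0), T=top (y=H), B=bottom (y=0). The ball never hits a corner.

1. t=1 → L at (0,4); v=(1,1)
2. t=7 → R at (7,11); v=(-1,1)
3. t=1 → T at (6,12); v=(-1,-1)

Final position: (6,12)
Wall sequence: LRT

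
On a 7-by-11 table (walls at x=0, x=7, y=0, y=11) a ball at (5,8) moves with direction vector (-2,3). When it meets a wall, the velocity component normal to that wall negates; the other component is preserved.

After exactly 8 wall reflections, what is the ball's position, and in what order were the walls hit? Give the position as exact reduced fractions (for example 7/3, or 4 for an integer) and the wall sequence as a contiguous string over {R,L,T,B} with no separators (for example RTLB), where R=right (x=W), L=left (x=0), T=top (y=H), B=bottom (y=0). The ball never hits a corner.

1. t=1 → T at (3,11); v=(-2,-3)
2. t=3/2 → L at (0,13/2); v=(2,-3)
3. t=13/6 → B at (13/3,0); v=(2,3)
4. t=4/3 → R at (7,4); v=(-2,3)
5. t=7/3 → T at (7/3,11); v=(-2,-3)
6. t=7/6 → L at (0,15/2); v=(2,-3)
7. t=5/2 → B at (5,0); v=(2,3)
8. t=1 → R at (7,3); v=(-2,3)

Final position: (7,3)
Wall sequence: TLBRTLBR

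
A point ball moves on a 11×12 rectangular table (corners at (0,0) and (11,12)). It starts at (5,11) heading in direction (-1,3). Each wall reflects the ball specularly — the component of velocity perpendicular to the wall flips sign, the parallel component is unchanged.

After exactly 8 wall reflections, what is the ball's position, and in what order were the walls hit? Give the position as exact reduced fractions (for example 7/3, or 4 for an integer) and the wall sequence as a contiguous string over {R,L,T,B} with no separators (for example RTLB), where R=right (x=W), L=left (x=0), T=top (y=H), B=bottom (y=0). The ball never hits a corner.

Final position: (20/3,0)
Wall sequence: TBLTBRTB

1. t=1/3 → T at (14/3,12); v=(-1,-3)
2. t=4 → B at (2/3,0); v=(-1,3)
3. t=2/3 → L at (0,2); v=(1,3)
4. t=10/3 → T at (10/3,12); v=(1,-3)
5. t=4 → B at (22/3,0); v=(1,3)
6. t=11/3 → R at (11,11); v=(-1,3)
7. t=1/3 → T at (32/3,12); v=(-1,-3)
8. t=4 → B at (20/3,0); v=(-1,3)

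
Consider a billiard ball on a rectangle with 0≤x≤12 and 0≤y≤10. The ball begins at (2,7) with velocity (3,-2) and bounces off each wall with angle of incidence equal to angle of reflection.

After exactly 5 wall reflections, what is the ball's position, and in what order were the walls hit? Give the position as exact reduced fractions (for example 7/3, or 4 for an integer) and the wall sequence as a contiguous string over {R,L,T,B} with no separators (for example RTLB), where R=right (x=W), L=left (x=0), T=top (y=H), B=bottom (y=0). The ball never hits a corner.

Final position: (12,13/3)
Wall sequence: RBLTR

1. t=10/3 → R at (12,1/3); v=(-3,-2)
2. t=1/6 → B at (23/2,0); v=(-3,2)
3. t=23/6 → L at (0,23/3); v=(3,2)
4. t=7/6 → T at (7/2,10); v=(3,-2)
5. t=17/6 → R at (12,13/3); v=(-3,-2)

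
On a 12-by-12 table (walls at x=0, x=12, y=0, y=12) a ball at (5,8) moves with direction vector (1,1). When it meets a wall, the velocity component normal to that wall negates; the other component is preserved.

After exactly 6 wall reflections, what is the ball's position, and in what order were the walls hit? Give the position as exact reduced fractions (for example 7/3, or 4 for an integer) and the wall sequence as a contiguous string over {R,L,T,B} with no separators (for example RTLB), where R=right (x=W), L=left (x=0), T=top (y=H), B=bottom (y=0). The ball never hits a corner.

1. t=4 → T at (9,12); v=(1,-1)
2. t=3 → R at (12,9); v=(-1,-1)
3. t=9 → B at (3,0); v=(-1,1)
4. t=3 → L at (0,3); v=(1,1)
5. t=9 → T at (9,12); v=(1,-1)
6. t=3 → R at (12,9); v=(-1,-1)

Final position: (12,9)
Wall sequence: TRBLTR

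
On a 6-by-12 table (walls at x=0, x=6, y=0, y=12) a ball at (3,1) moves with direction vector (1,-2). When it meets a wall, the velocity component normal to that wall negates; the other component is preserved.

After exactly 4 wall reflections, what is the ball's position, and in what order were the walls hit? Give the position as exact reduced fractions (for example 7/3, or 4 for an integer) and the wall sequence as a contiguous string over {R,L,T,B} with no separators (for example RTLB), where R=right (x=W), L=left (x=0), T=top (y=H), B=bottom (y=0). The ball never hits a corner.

1. t=1/2 → B at (7/2,0); v=(1,2)
2. t=5/2 → R at (6,5); v=(-1,2)
3. t=7/2 → T at (5/2,12); v=(-1,-2)
4. t=5/2 → L at (0,7); v=(1,-2)

Final position: (0,7)
Wall sequence: BRTL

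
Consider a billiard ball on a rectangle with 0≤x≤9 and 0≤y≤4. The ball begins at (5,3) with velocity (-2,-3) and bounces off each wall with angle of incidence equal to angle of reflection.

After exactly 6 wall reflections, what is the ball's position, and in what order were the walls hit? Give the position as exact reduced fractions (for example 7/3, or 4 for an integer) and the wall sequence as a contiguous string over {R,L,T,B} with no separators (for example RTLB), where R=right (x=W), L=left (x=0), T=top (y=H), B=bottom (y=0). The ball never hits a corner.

1. t=1 → B at (3,0); v=(-2,3)
2. t=4/3 → T at (1/3,4); v=(-2,-3)
3. t=1/6 → L at (0,7/2); v=(2,-3)
4. t=7/6 → B at (7/3,0); v=(2,3)
5. t=4/3 → T at (5,4); v=(2,-3)
6. t=4/3 → B at (23/3,0); v=(2,3)

Final position: (23/3,0)
Wall sequence: BTLBTB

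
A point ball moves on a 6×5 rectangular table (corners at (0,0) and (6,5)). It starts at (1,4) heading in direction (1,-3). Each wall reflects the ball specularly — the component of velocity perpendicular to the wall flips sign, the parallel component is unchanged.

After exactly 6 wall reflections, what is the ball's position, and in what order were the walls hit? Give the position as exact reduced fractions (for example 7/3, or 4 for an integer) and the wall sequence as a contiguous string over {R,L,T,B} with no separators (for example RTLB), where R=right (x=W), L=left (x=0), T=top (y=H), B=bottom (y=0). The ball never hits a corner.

Final position: (3,0)
Wall sequence: BTBRTB

1. t=4/3 → B at (7/3,0); v=(1,3)
2. t=5/3 → T at (4,5); v=(1,-3)
3. t=5/3 → B at (17/3,0); v=(1,3)
4. t=1/3 → R at (6,1); v=(-1,3)
5. t=4/3 → T at (14/3,5); v=(-1,-3)
6. t=5/3 → B at (3,0); v=(-1,3)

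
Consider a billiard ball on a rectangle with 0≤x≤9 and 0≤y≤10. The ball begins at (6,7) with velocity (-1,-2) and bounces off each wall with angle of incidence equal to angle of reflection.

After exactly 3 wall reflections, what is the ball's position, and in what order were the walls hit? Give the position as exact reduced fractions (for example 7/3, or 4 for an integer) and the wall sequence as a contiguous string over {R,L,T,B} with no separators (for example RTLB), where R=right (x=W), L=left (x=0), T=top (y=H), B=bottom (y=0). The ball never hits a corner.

1. t=7/2 → B at (5/2,0); v=(-1,2)
2. t=5/2 → L at (0,5); v=(1,2)
3. t=5/2 → T at (5/2,10); v=(1,-2)

Final position: (5/2,10)
Wall sequence: BLT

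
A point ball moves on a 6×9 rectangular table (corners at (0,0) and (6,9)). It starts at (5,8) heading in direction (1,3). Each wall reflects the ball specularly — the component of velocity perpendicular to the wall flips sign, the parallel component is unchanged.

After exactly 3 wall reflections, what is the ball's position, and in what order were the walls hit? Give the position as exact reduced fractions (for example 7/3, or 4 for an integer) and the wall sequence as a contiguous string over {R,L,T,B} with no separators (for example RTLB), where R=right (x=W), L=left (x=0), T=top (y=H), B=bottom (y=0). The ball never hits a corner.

Final position: (11/3,0)
Wall sequence: TRB

1. t=1/3 → T at (16/3,9); v=(1,-3)
2. t=2/3 → R at (6,7); v=(-1,-3)
3. t=7/3 → B at (11/3,0); v=(-1,3)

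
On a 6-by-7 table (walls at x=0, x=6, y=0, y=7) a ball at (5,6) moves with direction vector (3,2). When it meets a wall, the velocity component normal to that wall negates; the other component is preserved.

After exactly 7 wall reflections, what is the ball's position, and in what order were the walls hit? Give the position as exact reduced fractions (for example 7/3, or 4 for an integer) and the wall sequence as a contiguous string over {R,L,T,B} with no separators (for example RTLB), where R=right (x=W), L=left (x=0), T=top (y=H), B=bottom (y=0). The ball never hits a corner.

Final position: (7/2,7)
Wall sequence: RTLBRLT

1. t=1/3 → R at (6,20/3); v=(-3,2)
2. t=1/6 → T at (11/2,7); v=(-3,-2)
3. t=11/6 → L at (0,10/3); v=(3,-2)
4. t=5/3 → B at (5,0); v=(3,2)
5. t=1/3 → R at (6,2/3); v=(-3,2)
6. t=2 → L at (0,14/3); v=(3,2)
7. t=7/6 → T at (7/2,7); v=(3,-2)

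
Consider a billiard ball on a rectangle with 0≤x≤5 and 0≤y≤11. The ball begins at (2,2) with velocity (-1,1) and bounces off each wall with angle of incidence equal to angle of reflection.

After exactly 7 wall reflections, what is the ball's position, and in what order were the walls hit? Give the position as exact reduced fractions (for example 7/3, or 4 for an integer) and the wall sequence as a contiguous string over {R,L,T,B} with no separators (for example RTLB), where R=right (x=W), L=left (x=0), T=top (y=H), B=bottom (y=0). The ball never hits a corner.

1. t=2 → L at (0,4); v=(1,1)
2. t=5 → R at (5,9); v=(-1,1)
3. t=2 → T at (3,11); v=(-1,-1)
4. t=3 → L at (0,8); v=(1,-1)
5. t=5 → R at (5,3); v=(-1,-1)
6. t=3 → B at (2,0); v=(-1,1)
7. t=2 → L at (0,2); v=(1,1)

Final position: (0,2)
Wall sequence: LRTLRBL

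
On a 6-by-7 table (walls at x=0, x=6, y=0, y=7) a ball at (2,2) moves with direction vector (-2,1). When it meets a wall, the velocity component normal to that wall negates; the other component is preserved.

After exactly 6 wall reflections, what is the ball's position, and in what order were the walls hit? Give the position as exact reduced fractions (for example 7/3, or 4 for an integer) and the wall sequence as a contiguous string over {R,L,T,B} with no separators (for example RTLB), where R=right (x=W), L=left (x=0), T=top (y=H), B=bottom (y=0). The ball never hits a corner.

1. t=1 → L at (0,3); v=(2,1)
2. t=3 → R at (6,6); v=(-2,1)
3. t=1 → T at (4,7); v=(-2,-1)
4. t=2 → L at (0,5); v=(2,-1)
5. t=3 → R at (6,2); v=(-2,-1)
6. t=2 → B at (2,0); v=(-2,1)

Final position: (2,0)
Wall sequence: LRTLRB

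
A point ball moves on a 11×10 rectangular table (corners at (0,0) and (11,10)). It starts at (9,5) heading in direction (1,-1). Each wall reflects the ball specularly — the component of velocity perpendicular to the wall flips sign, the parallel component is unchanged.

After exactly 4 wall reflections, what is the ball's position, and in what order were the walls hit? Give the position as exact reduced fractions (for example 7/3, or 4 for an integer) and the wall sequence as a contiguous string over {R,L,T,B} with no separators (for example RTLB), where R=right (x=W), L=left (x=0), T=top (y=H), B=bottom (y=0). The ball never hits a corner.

Final position: (2,10)
Wall sequence: RBLT

1. t=2 → R at (11,3); v=(-1,-1)
2. t=3 → B at (8,0); v=(-1,1)
3. t=8 → L at (0,8); v=(1,1)
4. t=2 → T at (2,10); v=(1,-1)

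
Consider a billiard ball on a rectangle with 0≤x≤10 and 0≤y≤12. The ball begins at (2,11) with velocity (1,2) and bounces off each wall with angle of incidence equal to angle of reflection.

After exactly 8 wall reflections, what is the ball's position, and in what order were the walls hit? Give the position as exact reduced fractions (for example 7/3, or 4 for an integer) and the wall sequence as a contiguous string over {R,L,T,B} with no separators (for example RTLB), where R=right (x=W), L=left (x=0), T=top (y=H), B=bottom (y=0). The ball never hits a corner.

Final position: (10,5)
Wall sequence: TBRTLBTR

1. t=1/2 → T at (5/2,12); v=(1,-2)
2. t=6 → B at (17/2,0); v=(1,2)
3. t=3/2 → R at (10,3); v=(-1,2)
4. t=9/2 → T at (11/2,12); v=(-1,-2)
5. t=11/2 → L at (0,1); v=(1,-2)
6. t=1/2 → B at (1/2,0); v=(1,2)
7. t=6 → T at (13/2,12); v=(1,-2)
8. t=7/2 → R at (10,5); v=(-1,-2)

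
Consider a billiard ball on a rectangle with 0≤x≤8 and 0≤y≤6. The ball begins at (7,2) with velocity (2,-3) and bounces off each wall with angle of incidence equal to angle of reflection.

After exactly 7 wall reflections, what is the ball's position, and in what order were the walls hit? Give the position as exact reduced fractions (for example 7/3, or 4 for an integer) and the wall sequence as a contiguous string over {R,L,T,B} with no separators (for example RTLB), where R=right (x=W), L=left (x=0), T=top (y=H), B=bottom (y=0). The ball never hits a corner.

1. t=1/2 → R at (8,1/2); v=(-2,-3)
2. t=1/6 → B at (23/3,0); v=(-2,3)
3. t=2 → T at (11/3,6); v=(-2,-3)
4. t=11/6 → L at (0,1/2); v=(2,-3)
5. t=1/6 → B at (1/3,0); v=(2,3)
6. t=2 → T at (13/3,6); v=(2,-3)
7. t=11/6 → R at (8,1/2); v=(-2,-3)

Final position: (8,1/2)
Wall sequence: RBTLBTR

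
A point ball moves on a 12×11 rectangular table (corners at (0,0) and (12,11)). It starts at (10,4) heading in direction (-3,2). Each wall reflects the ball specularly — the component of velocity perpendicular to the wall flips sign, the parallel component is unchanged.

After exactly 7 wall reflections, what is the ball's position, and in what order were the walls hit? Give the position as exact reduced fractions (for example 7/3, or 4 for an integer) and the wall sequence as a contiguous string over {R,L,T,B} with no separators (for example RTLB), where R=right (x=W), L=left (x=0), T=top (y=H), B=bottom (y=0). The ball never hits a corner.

Final position: (12,28/3)
Wall sequence: LTRBLTR

1. t=10/3 → L at (0,32/3); v=(3,2)
2. t=1/6 → T at (1/2,11); v=(3,-2)
3. t=23/6 → R at (12,10/3); v=(-3,-2)
4. t=5/3 → B at (7,0); v=(-3,2)
5. t=7/3 → L at (0,14/3); v=(3,2)
6. t=19/6 → T at (19/2,11); v=(3,-2)
7. t=5/6 → R at (12,28/3); v=(-3,-2)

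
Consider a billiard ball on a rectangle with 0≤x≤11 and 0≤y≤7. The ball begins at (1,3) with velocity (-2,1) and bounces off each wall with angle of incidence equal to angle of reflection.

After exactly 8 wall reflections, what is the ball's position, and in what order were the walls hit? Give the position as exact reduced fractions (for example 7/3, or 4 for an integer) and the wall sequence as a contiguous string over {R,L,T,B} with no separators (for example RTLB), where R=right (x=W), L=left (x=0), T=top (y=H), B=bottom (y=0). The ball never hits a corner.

Final position: (0,5/2)
Wall sequence: LTRBLRTL

1. t=1/2 → L at (0,7/2); v=(2,1)
2. t=7/2 → T at (7,7); v=(2,-1)
3. t=2 → R at (11,5); v=(-2,-1)
4. t=5 → B at (1,0); v=(-2,1)
5. t=1/2 → L at (0,1/2); v=(2,1)
6. t=11/2 → R at (11,6); v=(-2,1)
7. t=1 → T at (9,7); v=(-2,-1)
8. t=9/2 → L at (0,5/2); v=(2,-1)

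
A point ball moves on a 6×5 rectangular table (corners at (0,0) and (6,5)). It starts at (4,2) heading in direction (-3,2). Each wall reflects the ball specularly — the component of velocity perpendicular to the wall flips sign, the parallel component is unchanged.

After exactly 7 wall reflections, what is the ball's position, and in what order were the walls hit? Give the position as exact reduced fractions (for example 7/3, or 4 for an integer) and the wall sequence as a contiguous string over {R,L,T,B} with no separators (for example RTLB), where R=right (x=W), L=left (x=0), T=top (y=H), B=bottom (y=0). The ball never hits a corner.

Final position: (6,10/3)
Wall sequence: LTRBLTR

1. t=4/3 → L at (0,14/3); v=(3,2)
2. t=1/6 → T at (1/2,5); v=(3,-2)
3. t=11/6 → R at (6,4/3); v=(-3,-2)
4. t=2/3 → B at (4,0); v=(-3,2)
5. t=4/3 → L at (0,8/3); v=(3,2)
6. t=7/6 → T at (7/2,5); v=(3,-2)
7. t=5/6 → R at (6,10/3); v=(-3,-2)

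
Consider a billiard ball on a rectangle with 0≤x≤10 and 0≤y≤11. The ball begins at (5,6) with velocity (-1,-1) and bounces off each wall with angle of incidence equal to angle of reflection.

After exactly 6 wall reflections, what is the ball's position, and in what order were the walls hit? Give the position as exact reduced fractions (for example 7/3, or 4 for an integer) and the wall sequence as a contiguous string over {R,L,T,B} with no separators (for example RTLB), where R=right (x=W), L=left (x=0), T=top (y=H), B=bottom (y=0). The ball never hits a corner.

Final position: (3,0)
Wall sequence: LBRTLB

1. t=5 → L at (0,1); v=(1,-1)
2. t=1 → B at (1,0); v=(1,1)
3. t=9 → R at (10,9); v=(-1,1)
4. t=2 → T at (8,11); v=(-1,-1)
5. t=8 → L at (0,3); v=(1,-1)
6. t=3 → B at (3,0); v=(1,1)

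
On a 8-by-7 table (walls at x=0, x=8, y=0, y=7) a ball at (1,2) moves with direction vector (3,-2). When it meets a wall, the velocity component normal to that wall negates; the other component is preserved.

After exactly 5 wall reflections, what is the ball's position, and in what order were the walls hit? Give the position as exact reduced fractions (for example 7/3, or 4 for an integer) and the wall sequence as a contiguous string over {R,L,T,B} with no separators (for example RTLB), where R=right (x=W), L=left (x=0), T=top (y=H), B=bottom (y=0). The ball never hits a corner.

Final position: (8,2/3)
Wall sequence: BRTLR

1. t=1 → B at (4,0); v=(3,2)
2. t=4/3 → R at (8,8/3); v=(-3,2)
3. t=13/6 → T at (3/2,7); v=(-3,-2)
4. t=1/2 → L at (0,6); v=(3,-2)
5. t=8/3 → R at (8,2/3); v=(-3,-2)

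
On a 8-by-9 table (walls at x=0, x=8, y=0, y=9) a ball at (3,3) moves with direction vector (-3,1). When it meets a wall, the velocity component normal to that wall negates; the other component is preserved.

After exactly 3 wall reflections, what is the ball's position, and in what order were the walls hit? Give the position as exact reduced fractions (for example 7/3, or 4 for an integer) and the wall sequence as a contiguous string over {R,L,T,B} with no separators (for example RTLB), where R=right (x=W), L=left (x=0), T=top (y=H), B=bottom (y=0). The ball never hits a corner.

Final position: (1,9)
Wall sequence: LRT

1. t=1 → L at (0,4); v=(3,1)
2. t=8/3 → R at (8,20/3); v=(-3,1)
3. t=7/3 → T at (1,9); v=(-3,-1)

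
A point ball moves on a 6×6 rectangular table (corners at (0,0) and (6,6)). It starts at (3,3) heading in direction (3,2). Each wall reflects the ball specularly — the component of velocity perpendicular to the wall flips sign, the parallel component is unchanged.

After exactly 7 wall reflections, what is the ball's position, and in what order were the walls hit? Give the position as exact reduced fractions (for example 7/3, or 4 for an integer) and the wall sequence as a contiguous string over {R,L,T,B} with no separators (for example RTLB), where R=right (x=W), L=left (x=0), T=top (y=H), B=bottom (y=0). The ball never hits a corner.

Final position: (3/2,6)
Wall sequence: RTLBRLT

1. t=1 → R at (6,5); v=(-3,2)
2. t=1/2 → T at (9/2,6); v=(-3,-2)
3. t=3/2 → L at (0,3); v=(3,-2)
4. t=3/2 → B at (9/2,0); v=(3,2)
5. t=1/2 → R at (6,1); v=(-3,2)
6. t=2 → L at (0,5); v=(3,2)
7. t=1/2 → T at (3/2,6); v=(3,-2)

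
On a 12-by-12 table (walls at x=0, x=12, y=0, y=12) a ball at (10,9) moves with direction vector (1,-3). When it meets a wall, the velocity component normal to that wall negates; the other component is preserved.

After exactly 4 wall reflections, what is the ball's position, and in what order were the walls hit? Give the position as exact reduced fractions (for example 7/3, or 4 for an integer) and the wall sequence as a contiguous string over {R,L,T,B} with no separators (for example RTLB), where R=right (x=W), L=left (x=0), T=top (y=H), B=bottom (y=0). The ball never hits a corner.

1. t=2 → R at (12,3); v=(-1,-3)
2. t=1 → B at (11,0); v=(-1,3)
3. t=4 → T at (7,12); v=(-1,-3)
4. t=4 → B at (3,0); v=(-1,3)

Final position: (3,0)
Wall sequence: RBTB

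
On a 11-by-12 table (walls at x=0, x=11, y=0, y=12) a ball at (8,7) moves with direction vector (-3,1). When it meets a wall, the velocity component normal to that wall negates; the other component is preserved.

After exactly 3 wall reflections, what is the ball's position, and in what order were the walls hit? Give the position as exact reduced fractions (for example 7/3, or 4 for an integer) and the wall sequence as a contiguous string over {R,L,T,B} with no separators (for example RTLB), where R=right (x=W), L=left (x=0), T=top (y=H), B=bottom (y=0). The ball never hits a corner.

Final position: (11,32/3)
Wall sequence: LTR

1. t=8/3 → L at (0,29/3); v=(3,1)
2. t=7/3 → T at (7,12); v=(3,-1)
3. t=4/3 → R at (11,32/3); v=(-3,-1)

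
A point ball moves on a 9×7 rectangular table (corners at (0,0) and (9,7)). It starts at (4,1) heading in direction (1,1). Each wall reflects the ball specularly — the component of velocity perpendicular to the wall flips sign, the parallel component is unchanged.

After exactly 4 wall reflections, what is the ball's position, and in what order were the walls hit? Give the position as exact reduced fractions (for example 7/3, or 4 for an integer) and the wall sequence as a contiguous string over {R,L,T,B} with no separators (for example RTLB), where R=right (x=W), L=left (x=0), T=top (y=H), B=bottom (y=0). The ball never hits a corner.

Final position: (0,1)
Wall sequence: RTBL

1. t=5 → R at (9,6); v=(-1,1)
2. t=1 → T at (8,7); v=(-1,-1)
3. t=7 → B at (1,0); v=(-1,1)
4. t=1 → L at (0,1); v=(1,1)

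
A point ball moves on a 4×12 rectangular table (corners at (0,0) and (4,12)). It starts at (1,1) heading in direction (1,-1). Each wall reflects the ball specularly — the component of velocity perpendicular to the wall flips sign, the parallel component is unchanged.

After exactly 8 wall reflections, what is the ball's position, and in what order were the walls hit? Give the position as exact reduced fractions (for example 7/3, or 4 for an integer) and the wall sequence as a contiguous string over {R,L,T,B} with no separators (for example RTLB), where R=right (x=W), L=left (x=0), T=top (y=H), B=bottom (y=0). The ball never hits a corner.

1. t=1 → B at (2,0); v=(1,1)
2. t=2 → R at (4,2); v=(-1,1)
3. t=4 → L at (0,6); v=(1,1)
4. t=4 → R at (4,10); v=(-1,1)
5. t=2 → T at (2,12); v=(-1,-1)
6. t=2 → L at (0,10); v=(1,-1)
7. t=4 → R at (4,6); v=(-1,-1)
8. t=4 → L at (0,2); v=(1,-1)

Final position: (0,2)
Wall sequence: BRLRTLRL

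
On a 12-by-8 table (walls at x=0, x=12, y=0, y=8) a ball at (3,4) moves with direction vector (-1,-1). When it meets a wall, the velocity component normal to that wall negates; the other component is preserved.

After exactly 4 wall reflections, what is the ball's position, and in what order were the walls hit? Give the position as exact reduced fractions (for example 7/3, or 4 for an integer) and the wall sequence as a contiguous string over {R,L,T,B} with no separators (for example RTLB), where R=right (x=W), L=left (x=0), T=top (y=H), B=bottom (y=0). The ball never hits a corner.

1. t=3 → L at (0,1); v=(1,-1)
2. t=1 → B at (1,0); v=(1,1)
3. t=8 → T at (9,8); v=(1,-1)
4. t=3 → R at (12,5); v=(-1,-1)

Final position: (12,5)
Wall sequence: LBTR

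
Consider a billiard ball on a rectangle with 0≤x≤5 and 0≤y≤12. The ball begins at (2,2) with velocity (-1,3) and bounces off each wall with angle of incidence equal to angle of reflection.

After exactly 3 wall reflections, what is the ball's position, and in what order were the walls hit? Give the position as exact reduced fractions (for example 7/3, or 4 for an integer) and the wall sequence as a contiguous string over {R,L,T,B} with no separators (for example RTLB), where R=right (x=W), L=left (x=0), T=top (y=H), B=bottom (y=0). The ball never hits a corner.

1. t=2 → L at (0,8); v=(1,3)
2. t=4/3 → T at (4/3,12); v=(1,-3)
3. t=11/3 → R at (5,1); v=(-1,-3)

Final position: (5,1)
Wall sequence: LTR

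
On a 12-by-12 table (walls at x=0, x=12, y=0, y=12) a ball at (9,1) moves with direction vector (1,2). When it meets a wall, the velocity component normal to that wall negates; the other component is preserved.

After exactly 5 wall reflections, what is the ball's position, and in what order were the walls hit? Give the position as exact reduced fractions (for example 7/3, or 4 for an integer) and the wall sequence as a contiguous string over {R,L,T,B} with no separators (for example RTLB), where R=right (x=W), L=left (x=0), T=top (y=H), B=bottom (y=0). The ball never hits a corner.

Final position: (5/2,12)
Wall sequence: RTBLT

1. t=3 → R at (12,7); v=(-1,2)
2. t=5/2 → T at (19/2,12); v=(-1,-2)
3. t=6 → B at (7/2,0); v=(-1,2)
4. t=7/2 → L at (0,7); v=(1,2)
5. t=5/2 → T at (5/2,12); v=(1,-2)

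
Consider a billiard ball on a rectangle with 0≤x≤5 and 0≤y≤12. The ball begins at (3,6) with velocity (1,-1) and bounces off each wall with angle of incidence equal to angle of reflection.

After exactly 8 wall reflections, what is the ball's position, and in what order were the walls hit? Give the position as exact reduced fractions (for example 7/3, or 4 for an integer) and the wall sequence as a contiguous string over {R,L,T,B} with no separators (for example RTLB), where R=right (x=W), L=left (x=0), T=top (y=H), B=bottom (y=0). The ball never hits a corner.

Final position: (0,3)
Wall sequence: RBLRLTRL

1. t=2 → R at (5,4); v=(-1,-1)
2. t=4 → B at (1,0); v=(-1,1)
3. t=1 → L at (0,1); v=(1,1)
4. t=5 → R at (5,6); v=(-1,1)
5. t=5 → L at (0,11); v=(1,1)
6. t=1 → T at (1,12); v=(1,-1)
7. t=4 → R at (5,8); v=(-1,-1)
8. t=5 → L at (0,3); v=(1,-1)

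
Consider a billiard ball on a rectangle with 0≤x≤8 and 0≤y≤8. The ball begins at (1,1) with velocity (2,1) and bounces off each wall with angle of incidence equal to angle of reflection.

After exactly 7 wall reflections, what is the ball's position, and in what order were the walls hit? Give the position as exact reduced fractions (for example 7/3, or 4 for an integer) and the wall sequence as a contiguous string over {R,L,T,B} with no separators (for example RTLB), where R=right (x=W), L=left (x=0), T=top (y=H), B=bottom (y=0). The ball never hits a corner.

Final position: (8,9/2)
Wall sequence: RTLRBLR

1. t=7/2 → R at (8,9/2); v=(-2,1)
2. t=7/2 → T at (1,8); v=(-2,-1)
3. t=1/2 → L at (0,15/2); v=(2,-1)
4. t=4 → R at (8,7/2); v=(-2,-1)
5. t=7/2 → B at (1,0); v=(-2,1)
6. t=1/2 → L at (0,1/2); v=(2,1)
7. t=4 → R at (8,9/2); v=(-2,1)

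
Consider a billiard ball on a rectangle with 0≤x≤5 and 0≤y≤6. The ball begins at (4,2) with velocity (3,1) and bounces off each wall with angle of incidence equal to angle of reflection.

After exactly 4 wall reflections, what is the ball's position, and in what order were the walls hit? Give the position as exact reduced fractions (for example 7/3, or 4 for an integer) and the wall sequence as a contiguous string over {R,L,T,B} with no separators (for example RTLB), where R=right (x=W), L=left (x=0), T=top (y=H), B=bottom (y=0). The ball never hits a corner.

1. t=1/3 → R at (5,7/3); v=(-3,1)
2. t=5/3 → L at (0,4); v=(3,1)
3. t=5/3 → R at (5,17/3); v=(-3,1)
4. t=1/3 → T at (4,6); v=(-3,-1)

Final position: (4,6)
Wall sequence: RLRT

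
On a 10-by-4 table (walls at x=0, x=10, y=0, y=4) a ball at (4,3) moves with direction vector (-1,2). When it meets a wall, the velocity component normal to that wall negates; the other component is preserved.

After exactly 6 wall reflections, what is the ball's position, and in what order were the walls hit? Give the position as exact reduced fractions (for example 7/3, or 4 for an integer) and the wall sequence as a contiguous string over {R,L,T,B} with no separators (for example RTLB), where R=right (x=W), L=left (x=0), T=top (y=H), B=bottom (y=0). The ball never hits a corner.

1. t=1/2 → T at (7/2,4); v=(-1,-2)
2. t=2 → B at (3/2,0); v=(-1,2)
3. t=3/2 → L at (0,3); v=(1,2)
4. t=1/2 → T at (1/2,4); v=(1,-2)
5. t=2 → B at (5/2,0); v=(1,2)
6. t=2 → T at (9/2,4); v=(1,-2)

Final position: (9/2,4)
Wall sequence: TBLTBT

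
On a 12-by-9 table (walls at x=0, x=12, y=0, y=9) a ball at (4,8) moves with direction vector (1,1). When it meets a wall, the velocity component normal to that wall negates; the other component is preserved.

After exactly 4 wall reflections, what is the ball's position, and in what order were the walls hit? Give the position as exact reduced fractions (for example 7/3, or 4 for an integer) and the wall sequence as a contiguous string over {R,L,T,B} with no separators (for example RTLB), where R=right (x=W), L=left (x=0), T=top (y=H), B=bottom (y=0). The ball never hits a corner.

Final position: (1,9)
Wall sequence: TRBT

1. t=1 → T at (5,9); v=(1,-1)
2. t=7 → R at (12,2); v=(-1,-1)
3. t=2 → B at (10,0); v=(-1,1)
4. t=9 → T at (1,9); v=(-1,-1)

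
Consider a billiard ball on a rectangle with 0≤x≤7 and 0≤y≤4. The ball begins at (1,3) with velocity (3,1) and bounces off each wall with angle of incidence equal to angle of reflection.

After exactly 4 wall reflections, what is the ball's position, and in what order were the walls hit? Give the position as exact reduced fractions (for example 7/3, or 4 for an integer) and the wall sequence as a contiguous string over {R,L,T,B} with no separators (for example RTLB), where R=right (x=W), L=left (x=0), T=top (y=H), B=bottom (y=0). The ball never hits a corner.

1. t=1 → T at (4,4); v=(3,-1)
2. t=1 → R at (7,3); v=(-3,-1)
3. t=7/3 → L at (0,2/3); v=(3,-1)
4. t=2/3 → B at (2,0); v=(3,1)

Final position: (2,0)
Wall sequence: TRLB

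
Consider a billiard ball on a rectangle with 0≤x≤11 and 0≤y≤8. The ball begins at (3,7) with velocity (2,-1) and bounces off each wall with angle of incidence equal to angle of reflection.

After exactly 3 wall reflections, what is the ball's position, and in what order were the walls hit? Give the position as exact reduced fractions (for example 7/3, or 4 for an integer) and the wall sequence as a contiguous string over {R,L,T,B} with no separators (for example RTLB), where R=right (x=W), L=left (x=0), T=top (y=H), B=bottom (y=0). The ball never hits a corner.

1. t=4 → R at (11,3); v=(-2,-1)
2. t=3 → B at (5,0); v=(-2,1)
3. t=5/2 → L at (0,5/2); v=(2,1)

Final position: (0,5/2)
Wall sequence: RBL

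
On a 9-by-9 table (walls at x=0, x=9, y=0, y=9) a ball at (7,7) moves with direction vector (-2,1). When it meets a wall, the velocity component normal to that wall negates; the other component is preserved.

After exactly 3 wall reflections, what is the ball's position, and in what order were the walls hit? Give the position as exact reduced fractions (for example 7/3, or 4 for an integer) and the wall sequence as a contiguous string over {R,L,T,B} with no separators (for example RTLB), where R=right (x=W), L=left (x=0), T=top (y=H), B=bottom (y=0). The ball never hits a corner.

Final position: (9,3)
Wall sequence: TLR

1. t=2 → T at (3,9); v=(-2,-1)
2. t=3/2 → L at (0,15/2); v=(2,-1)
3. t=9/2 → R at (9,3); v=(-2,-1)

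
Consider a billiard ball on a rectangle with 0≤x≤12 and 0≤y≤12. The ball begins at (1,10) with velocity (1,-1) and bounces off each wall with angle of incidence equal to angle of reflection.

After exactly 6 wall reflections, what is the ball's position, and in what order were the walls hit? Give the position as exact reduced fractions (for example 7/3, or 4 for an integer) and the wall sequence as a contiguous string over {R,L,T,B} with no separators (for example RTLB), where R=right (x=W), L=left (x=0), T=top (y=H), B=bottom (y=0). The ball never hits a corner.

1. t=10 → B at (11,0); v=(1,1)
2. t=1 → R at (12,1); v=(-1,1)
3. t=11 → T at (1,12); v=(-1,-1)
4. t=1 → L at (0,11); v=(1,-1)
5. t=11 → B at (11,0); v=(1,1)
6. t=1 → R at (12,1); v=(-1,1)

Final position: (12,1)
Wall sequence: BRTLBR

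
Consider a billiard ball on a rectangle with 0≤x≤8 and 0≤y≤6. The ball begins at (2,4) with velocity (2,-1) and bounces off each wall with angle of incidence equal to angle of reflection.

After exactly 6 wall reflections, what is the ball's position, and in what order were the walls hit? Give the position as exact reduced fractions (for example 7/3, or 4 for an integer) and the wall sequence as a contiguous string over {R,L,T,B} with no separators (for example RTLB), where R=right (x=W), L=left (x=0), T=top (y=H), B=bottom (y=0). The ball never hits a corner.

1. t=3 → R at (8,1); v=(-2,-1)
2. t=1 → B at (6,0); v=(-2,1)
3. t=3 → L at (0,3); v=(2,1)
4. t=3 → T at (6,6); v=(2,-1)
5. t=1 → R at (8,5); v=(-2,-1)
6. t=4 → L at (0,1); v=(2,-1)

Final position: (0,1)
Wall sequence: RBLTRL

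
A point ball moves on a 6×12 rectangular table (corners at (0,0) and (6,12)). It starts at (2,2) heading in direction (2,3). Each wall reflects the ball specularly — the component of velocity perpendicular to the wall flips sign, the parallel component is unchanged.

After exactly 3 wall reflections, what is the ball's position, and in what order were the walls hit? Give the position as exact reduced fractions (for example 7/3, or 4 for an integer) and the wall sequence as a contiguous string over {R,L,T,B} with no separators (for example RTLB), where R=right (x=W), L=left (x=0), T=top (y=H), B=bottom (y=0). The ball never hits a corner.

Final position: (0,7)
Wall sequence: RTL

1. t=2 → R at (6,8); v=(-2,3)
2. t=4/3 → T at (10/3,12); v=(-2,-3)
3. t=5/3 → L at (0,7); v=(2,-3)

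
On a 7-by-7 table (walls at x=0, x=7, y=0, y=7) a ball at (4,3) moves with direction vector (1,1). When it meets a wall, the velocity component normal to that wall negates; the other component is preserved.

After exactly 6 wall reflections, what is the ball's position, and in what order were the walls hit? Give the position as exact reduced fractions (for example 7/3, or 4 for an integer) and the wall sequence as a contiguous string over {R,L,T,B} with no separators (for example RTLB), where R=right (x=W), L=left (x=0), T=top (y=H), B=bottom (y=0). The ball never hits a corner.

1. t=3 → R at (7,6); v=(-1,1)
2. t=1 → T at (6,7); v=(-1,-1)
3. t=6 → L at (0,1); v=(1,-1)
4. t=1 → B at (1,0); v=(1,1)
5. t=6 → R at (7,6); v=(-1,1)
6. t=1 → T at (6,7); v=(-1,-1)

Final position: (6,7)
Wall sequence: RTLBRT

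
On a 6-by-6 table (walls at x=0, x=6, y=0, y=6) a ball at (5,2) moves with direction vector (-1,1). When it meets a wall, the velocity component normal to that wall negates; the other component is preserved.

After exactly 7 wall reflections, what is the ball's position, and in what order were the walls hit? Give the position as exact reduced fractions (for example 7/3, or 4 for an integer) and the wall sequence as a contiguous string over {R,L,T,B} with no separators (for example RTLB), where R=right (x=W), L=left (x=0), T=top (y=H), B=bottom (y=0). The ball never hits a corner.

Final position: (5,0)
Wall sequence: TLBRTLB

1. t=4 → T at (1,6); v=(-1,-1)
2. t=1 → L at (0,5); v=(1,-1)
3. t=5 → B at (5,0); v=(1,1)
4. t=1 → R at (6,1); v=(-1,1)
5. t=5 → T at (1,6); v=(-1,-1)
6. t=1 → L at (0,5); v=(1,-1)
7. t=5 → B at (5,0); v=(1,1)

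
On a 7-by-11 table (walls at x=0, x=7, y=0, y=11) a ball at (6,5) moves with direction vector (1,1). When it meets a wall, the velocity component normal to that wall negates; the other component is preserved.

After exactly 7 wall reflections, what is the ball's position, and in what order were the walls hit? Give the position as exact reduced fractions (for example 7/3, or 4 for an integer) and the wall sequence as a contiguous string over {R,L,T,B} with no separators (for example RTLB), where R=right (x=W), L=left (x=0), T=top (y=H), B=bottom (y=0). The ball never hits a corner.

Final position: (6,11)
Wall sequence: RTLRBLT

1. t=1 → R at (7,6); v=(-1,1)
2. t=5 → T at (2,11); v=(-1,-1)
3. t=2 → L at (0,9); v=(1,-1)
4. t=7 → R at (7,2); v=(-1,-1)
5. t=2 → B at (5,0); v=(-1,1)
6. t=5 → L at (0,5); v=(1,1)
7. t=6 → T at (6,11); v=(1,-1)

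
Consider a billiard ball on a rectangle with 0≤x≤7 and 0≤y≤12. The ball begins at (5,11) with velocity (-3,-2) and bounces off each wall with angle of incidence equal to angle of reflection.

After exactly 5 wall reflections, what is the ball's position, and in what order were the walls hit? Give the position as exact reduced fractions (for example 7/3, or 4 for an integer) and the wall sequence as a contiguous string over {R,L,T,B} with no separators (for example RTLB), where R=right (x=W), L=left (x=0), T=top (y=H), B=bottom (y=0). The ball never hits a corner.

1. t=5/3 → L at (0,23/3); v=(3,-2)
2. t=7/3 → R at (7,3); v=(-3,-2)
3. t=3/2 → B at (5/2,0); v=(-3,2)
4. t=5/6 → L at (0,5/3); v=(3,2)
5. t=7/3 → R at (7,19/3); v=(-3,2)

Final position: (7,19/3)
Wall sequence: LRBLR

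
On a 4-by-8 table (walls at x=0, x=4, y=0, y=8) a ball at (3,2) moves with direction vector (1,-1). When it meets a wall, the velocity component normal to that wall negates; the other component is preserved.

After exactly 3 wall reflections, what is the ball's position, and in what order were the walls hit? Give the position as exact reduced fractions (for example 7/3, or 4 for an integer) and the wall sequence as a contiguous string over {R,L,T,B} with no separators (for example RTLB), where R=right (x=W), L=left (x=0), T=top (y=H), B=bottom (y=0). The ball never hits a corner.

1. t=1 → R at (4,1); v=(-1,-1)
2. t=1 → B at (3,0); v=(-1,1)
3. t=3 → L at (0,3); v=(1,1)

Final position: (0,3)
Wall sequence: RBL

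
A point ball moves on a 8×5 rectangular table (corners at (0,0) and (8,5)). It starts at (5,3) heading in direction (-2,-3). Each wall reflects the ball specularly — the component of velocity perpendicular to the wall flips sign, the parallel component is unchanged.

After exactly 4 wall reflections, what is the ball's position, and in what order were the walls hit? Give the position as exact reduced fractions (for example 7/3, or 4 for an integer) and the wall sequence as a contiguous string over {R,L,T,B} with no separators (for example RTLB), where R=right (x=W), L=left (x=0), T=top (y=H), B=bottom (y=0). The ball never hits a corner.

1. t=1 → B at (3,0); v=(-2,3)
2. t=3/2 → L at (0,9/2); v=(2,3)
3. t=1/6 → T at (1/3,5); v=(2,-3)
4. t=5/3 → B at (11/3,0); v=(2,3)

Final position: (11/3,0)
Wall sequence: BLTB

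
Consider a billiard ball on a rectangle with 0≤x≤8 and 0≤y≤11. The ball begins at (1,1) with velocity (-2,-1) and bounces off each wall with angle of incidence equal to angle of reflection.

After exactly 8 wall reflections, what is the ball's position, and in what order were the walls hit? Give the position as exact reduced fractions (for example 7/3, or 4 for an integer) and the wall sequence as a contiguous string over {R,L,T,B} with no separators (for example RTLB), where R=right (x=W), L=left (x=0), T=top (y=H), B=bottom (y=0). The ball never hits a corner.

1. t=1/2 → L at (0,1/2); v=(2,-1)
2. t=1/2 → B at (1,0); v=(2,1)
3. t=7/2 → R at (8,7/2); v=(-2,1)
4. t=4 → L at (0,15/2); v=(2,1)
5. t=7/2 → T at (7,11); v=(2,-1)
6. t=1/2 → R at (8,21/2); v=(-2,-1)
7. t=4 → L at (0,13/2); v=(2,-1)
8. t=4 → R at (8,5/2); v=(-2,-1)

Final position: (8,5/2)
Wall sequence: LBRLTRLR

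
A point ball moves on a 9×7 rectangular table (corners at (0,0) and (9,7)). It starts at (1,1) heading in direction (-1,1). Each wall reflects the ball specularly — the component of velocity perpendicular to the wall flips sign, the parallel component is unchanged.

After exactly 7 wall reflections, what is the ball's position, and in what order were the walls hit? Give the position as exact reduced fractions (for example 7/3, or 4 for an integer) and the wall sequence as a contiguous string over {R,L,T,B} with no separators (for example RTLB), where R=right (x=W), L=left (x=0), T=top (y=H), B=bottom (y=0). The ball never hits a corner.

1. t=1 → L at (0,2); v=(1,1)
2. t=5 → T at (5,7); v=(1,-1)
3. t=4 → R at (9,3); v=(-1,-1)
4. t=3 → B at (6,0); v=(-1,1)
5. t=6 → L at (0,6); v=(1,1)
6. t=1 → T at (1,7); v=(1,-1)
7. t=7 → B at (8,0); v=(1,1)

Final position: (8,0)
Wall sequence: LTRBLTB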